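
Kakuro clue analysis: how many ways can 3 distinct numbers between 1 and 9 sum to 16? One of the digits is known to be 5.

3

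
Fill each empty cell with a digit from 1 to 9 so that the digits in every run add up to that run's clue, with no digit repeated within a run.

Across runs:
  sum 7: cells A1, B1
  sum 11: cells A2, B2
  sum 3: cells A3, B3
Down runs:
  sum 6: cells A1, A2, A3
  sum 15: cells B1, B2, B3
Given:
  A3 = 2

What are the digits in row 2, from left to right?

3 in 2 cells must be {1,2}; 6 in 3 cells must be {1,2,3}.
Given what's placed, A2 must be 3 to fit the 11 across and 6 down.
B2 = 11 − 3 = 8 completes the 11 across.
B3 = 3 − 2 = 1 completes the 3 across.
A1 = 6 − 5 = 1 completes the 6 down.
B1 = 7 − 1 = 6 completes the 7 across.

3, 8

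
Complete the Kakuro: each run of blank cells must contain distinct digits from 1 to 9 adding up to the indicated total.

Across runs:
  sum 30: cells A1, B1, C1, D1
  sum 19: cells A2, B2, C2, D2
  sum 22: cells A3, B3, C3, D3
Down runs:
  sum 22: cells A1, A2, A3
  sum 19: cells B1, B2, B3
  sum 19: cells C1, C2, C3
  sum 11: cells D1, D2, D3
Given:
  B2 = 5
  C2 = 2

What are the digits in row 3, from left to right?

7 6 8 1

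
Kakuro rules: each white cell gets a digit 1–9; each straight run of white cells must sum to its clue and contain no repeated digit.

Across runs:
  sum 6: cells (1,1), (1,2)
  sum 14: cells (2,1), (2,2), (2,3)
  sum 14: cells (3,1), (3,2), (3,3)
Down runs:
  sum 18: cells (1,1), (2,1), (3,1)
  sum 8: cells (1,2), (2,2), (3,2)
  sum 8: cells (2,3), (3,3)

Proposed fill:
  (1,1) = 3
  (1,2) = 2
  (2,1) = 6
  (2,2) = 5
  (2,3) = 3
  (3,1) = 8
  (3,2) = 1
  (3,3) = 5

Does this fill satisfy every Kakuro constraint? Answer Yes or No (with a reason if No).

No — the down run (1,1)–(3,1) sums to 17, not 18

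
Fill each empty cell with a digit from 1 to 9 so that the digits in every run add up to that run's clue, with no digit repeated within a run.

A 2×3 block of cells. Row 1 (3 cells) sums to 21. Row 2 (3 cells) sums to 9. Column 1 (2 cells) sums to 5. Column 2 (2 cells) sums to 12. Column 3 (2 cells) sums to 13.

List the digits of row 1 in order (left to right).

The 21 across and the 5 down share only 4, so (1,1) = 4.
(2,1) = 5 − 4 = 1 completes the 5 down.
Nothing is forced directly, so branch on (2,2), whose candidates are 3 or 5. If (2,2) = 5: then (1,2) would have to be in {8,9} for the 21 across but in {7} for the 12 down — contradiction. So (2,2) = 3.
(1,2) = 12 − 3 = 9 completes the 12 down.
(1,3) = 21 − 13 = 8 completes the 21 across.
(2,3) = 9 − 4 = 5 completes the 9 across.

4, 9, 8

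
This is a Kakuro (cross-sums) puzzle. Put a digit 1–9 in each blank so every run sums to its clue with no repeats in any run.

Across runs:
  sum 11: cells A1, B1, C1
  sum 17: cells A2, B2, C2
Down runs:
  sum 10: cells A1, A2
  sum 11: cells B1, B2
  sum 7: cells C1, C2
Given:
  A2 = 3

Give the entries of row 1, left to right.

7 3 1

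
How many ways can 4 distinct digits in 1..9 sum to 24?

4 distinct digits from 1–9 sum between 10 and 30.

8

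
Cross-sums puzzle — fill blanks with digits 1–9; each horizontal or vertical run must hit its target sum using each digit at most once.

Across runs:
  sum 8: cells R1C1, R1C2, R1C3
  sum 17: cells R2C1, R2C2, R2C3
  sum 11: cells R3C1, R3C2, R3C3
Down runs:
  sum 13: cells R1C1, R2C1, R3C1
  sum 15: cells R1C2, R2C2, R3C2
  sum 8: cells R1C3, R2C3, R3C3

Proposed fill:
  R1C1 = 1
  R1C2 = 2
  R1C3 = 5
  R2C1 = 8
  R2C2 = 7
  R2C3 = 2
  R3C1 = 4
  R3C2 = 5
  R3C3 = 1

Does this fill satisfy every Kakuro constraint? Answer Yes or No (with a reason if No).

No — the down run R1C2–R3C2 sums to 14, not 15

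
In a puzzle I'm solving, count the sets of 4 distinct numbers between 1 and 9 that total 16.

4 distinct digits from 1–9 sum between 10 and 30.

8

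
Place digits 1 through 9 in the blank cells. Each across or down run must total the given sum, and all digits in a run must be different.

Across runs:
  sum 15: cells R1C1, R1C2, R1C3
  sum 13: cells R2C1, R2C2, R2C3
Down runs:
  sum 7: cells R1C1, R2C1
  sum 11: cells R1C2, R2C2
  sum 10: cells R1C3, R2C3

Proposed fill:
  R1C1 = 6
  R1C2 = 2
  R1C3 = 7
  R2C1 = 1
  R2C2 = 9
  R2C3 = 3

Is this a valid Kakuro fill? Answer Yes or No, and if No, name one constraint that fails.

Across: 6+2+7=15; 1+9+3=13. Down: 6+1=7; 2+9=11; 7+3=10. No digit repeats within any run.

Yes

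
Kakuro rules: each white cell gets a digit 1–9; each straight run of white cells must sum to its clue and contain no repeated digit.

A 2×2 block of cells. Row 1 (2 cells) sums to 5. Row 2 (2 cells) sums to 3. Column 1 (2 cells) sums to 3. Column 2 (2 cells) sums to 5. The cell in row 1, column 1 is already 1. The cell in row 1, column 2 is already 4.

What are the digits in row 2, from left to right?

3 in 2 cells must be {1,2}.
(2,1) = 3 − 1 = 2 completes the 3 down.
(2,2) = 3 − 2 = 1 completes the 3 across.

2 1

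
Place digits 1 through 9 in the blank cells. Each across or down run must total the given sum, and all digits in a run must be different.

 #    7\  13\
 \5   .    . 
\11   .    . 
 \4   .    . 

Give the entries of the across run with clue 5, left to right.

4 in 2 cells must be {1,3}; 7 in 3 cells must be {1,2,4}.
The 4 across and the 7 down share only 1, so R3C1 = 1.
R3C2 = 4 − 1 = 3 completes the 4 across.
Nothing is forced directly, so branch on R1C1, whose candidates are 2 or 4. If R1C1 = 2: then R1C2 would have to be in {3} for the 5 across but in {1,2,4,6,8,9} for the 13 down — contradiction. So R1C1 = 4.
R1C2 = 5 − 4 = 1 completes the 5 across.
R2C1 = 7 − 5 = 2 completes the 7 down.
R2C2 = 11 − 2 = 9 completes the 11 across.

4 1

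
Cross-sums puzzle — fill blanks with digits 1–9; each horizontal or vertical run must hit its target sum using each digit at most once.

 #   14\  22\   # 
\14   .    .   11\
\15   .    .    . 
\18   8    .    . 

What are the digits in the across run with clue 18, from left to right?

8, 7, 3

Given what's placed, R1C1 must be 5 to fit the 14 across and 14 down.
R1C2 = 14 − 5 = 9 completes the 14 across.
R2C1 = 14 − 13 = 1 completes the 14 down.
No cell is forced outright now. R3C2 can only be 6 or 7 (the digits allowed by both its 18 across and its 22 down). If R3C2 = 6: then R2C2 would have to be in {5,6,8,9} for the 15 across but in {7} for the 22 down — contradiction. So R3C2 = 7.
R2C2 = 22 − 16 = 6 completes the 22 down.
R2C3 = 15 − 7 = 8 completes the 15 across.
R3C3 = 18 − 15 = 3 completes the 18 across.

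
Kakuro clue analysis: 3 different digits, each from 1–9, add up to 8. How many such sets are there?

2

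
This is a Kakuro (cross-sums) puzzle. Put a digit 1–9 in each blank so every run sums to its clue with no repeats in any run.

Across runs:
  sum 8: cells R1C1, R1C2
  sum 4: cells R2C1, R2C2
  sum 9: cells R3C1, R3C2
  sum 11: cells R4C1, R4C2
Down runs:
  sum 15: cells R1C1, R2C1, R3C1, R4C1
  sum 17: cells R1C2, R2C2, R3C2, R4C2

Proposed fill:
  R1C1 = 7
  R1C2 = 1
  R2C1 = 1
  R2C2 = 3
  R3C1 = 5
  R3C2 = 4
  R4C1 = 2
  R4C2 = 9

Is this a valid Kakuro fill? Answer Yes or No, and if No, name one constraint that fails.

Across: 7+1=8; 1+3=4; 5+4=9; 2+9=11. Down: 7+1+5+2=15; 1+3+4+9=17. No digit repeats within any run.

Yes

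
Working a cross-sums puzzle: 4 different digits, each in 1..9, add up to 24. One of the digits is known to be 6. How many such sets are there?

4 distinct digits from 1–9 sum between 10 and 30.
Keeping only sets containing 6.
Enumerating: {1,6,8,9}, {2,6,7,9}, {3,6,7,8}, {4,5,6,9}.

4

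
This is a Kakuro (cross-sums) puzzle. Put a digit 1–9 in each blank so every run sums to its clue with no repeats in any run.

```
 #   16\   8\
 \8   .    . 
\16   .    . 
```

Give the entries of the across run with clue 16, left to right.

16 in 2 cells must be {7,9}.
The 8 across and the 16 down share only 7, so R1C1 = 7.
R1C2 = 8 − 7 = 1 completes the 8 across.
R2C1 = 16 − 7 = 9 completes the 16 down.
R2C2 = 16 − 9 = 7 completes the 16 across.

9 7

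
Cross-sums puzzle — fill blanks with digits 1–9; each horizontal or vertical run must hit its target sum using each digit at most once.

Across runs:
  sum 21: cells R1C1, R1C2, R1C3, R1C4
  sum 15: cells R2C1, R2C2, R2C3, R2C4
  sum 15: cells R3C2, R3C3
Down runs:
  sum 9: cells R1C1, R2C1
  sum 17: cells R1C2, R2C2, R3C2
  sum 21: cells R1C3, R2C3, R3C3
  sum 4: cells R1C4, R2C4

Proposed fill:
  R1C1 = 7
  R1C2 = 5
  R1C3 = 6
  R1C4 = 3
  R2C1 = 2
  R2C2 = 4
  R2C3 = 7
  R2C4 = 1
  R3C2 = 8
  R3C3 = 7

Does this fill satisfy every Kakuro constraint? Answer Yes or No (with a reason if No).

No — the across run R2C1–R2C4 sums to 14, not 15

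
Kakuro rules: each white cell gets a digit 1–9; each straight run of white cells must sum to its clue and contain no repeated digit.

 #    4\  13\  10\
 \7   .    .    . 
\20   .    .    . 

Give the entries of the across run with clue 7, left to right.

1 4 2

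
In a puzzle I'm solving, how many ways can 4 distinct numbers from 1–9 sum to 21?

11

4 distinct digits from 1–9 sum between 10 and 30.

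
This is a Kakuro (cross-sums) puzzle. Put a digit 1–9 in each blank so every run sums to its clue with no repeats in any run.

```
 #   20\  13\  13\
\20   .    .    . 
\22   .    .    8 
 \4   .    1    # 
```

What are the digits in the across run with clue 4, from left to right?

3 1

4 in 2 cells must be {1,3}.
R1C3 = 13 − 8 = 5 completes the 13 down.
R3C1 = 4 − 1 = 3 completes the 4 across.
R2C1 = 9: the only remaining digit allowed by both the 22 across and the 20 down.
R2C2 = 22 − 17 = 5 completes the 22 across.
R1C1 = 20 − 12 = 8 completes the 20 down.
R1C2 = 20 − 13 = 7 completes the 20 across.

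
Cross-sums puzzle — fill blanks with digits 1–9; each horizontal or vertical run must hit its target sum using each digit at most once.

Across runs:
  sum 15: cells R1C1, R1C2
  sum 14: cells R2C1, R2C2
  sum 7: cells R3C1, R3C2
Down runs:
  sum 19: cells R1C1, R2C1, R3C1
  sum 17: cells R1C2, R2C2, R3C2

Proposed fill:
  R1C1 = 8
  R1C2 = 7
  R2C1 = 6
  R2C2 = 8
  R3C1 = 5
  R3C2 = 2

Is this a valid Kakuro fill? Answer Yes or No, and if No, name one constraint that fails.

Yes

Across: 8+7=15; 6+8=14; 5+2=7. Down: 8+6+5=19; 7+8+2=17. No digit repeats within any run.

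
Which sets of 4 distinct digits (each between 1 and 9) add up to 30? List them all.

{6,7,8,9}

4 distinct digits from 1–9 sum between 10 and 30.
Only one set works: {6,7,8,9}.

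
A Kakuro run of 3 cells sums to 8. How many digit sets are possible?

2

3 distinct digits from 1–9 sum between 6 and 24.
Enumerating: {1,2,5}, {1,3,4}.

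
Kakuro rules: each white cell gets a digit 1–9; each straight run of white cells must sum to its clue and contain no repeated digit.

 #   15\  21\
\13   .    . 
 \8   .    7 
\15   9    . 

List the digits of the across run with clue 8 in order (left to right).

R2C1 = 8 − 7 = 1 completes the 8 across.
R3C2 = 15 − 9 = 6 completes the 15 across.
R1C1 = 15 − 10 = 5 completes the 15 down.
R1C2 = 13 − 5 = 8 completes the 13 across.

1 7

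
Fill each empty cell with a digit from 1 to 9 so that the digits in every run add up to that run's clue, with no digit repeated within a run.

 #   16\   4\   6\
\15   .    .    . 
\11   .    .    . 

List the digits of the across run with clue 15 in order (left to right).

16 in 2 cells must be {7,9}; 4 in 2 cells must be {1,3}.
The 11 across and the 16 down share only 7, so R2C1 = 7.
Given what's placed, R2C3 must be 1 to fit the 11 across and 6 down.
R1C1 = 16 − 7 = 9 completes the 16 down.
R1C2 = 1: the only remaining digit allowed by both the 15 across and the 4 down.
R1C3 = 15 − 10 = 5 completes the 15 across.
R2C2 = 11 − 8 = 3 completes the 11 across.

9 1 5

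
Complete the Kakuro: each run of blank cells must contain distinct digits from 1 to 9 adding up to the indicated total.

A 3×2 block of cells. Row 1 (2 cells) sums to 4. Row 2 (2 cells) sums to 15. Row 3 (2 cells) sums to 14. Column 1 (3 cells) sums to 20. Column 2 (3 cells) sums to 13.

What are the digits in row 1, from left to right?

3 1

4 in 2 cells must be {1,3}.
The 4 across and the 20 down share only 3, so (1,1) = 3.
(1,2) = 4 − 3 = 1 completes the 4 across.
Nothing is forced directly, so branch on (2,1), whose candidates are 8 or 9. If (2,1) = 9: then (2,2) would have to be in {6} for the 15 across but in {3,4,5,7,8,9} for the 13 down — contradiction. So (2,1) = 8.
(2,2) = 15 − 8 = 7 completes the 15 across.
(3,1) = 20 − 11 = 9 completes the 20 down.
(3,2) = 14 − 9 = 5 completes the 14 across.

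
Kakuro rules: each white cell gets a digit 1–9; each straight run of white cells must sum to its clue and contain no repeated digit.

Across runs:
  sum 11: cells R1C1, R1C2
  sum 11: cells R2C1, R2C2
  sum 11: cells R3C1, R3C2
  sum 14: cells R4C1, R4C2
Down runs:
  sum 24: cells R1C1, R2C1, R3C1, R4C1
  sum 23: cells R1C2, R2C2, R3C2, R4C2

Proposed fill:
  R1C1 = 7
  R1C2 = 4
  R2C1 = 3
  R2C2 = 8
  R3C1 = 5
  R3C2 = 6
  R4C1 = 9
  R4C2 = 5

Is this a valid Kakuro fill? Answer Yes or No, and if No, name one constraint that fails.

Yes

Across: 7+4=11; 3+8=11; 5+6=11; 9+5=14. Down: 7+3+5+9=24; 4+8+6+5=23. No digit repeats within any run.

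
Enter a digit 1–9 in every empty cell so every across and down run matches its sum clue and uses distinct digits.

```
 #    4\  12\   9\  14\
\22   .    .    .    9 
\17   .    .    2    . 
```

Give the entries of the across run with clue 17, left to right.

3 7 2 5

4 in 2 cells must be {1,3}.
R1C3 = 9 − 2 = 7 completes the 9 down.
R2C4 = 14 − 9 = 5 completes the 14 down.
R1C1 = 1: the only remaining digit allowed by both the 22 across and the 4 down.
R1C2 = 22 − 17 = 5 completes the 22 across.
R2C1 = 4 − 1 = 3 completes the 4 down.
R2C2 = 17 − 10 = 7 completes the 17 across.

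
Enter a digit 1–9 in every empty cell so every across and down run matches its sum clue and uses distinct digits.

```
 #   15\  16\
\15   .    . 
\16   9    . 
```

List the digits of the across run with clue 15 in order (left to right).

6 9

16 in 2 cells must be {7,9}.
R1C1 = 15 − 9 = 6 completes the 15 down.
R1C2 = 15 − 6 = 9 completes the 15 across.
R2C2 = 16 − 9 = 7 completes the 16 across.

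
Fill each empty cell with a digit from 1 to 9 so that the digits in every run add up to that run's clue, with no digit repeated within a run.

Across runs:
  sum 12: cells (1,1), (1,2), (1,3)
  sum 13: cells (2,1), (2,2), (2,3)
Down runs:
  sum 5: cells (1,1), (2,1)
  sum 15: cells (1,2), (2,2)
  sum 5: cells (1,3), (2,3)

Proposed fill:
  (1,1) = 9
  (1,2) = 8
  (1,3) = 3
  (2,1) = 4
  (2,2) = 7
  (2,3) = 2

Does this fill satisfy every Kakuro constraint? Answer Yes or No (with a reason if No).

No — the across run (1,1)–(1,3) sums to 20, not 12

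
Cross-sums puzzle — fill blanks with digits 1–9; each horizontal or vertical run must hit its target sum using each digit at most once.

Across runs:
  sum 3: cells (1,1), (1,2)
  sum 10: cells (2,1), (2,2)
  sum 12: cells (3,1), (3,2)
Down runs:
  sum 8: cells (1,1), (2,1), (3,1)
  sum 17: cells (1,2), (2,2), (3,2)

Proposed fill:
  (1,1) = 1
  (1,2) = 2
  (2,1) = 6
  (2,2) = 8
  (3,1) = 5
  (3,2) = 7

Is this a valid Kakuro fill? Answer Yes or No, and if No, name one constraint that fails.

No — the across run (2,1)–(2,2) sums to 14, not 10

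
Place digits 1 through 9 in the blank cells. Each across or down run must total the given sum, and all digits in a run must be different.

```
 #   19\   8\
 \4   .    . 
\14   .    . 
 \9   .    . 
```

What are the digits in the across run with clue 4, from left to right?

4 in 2 cells must be {1,3}.
The 4 across and the 19 down share only 3, so R1C1 = 3.
R1C2 = 4 − 3 = 1 completes the 4 across.
Given what's placed, R2C1 must be 9 to fit the 14 across and 19 down.
R2C2 = 14 − 9 = 5 completes the 14 across.
R3C1 = 19 − 12 = 7 completes the 19 down.
R3C2 = 9 − 7 = 2 completes the 9 across.

3, 1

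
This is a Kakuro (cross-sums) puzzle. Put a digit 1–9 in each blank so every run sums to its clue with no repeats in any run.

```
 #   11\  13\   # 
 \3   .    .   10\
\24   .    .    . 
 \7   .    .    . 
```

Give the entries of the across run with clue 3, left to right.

1 2

3 in 2 cells must be {1,2}; 24 in 3 cells must be {7,8,9}; 7 in 3 cells must be {1,2,4}.
Nothing is forced directly, so branch on R2C1, whose candidates are 7 or 8. If R2C1 = 7: that forces R1C1 = 1, R1C2 = 2, R2C2 = 8, R2C3 = 9, after which R3C1 would have to be in {1,2,4} for the 7 across but in {3} for the 11 down — contradiction. So R2C1 = 8.
Nothing is forced directly, so branch on R2C2, whose candidates are 7 or 9. If R2C2 = 9: that forces R1C2 = 1, R2C3 = 7, after which R3C2 would have to be in {1,2,4} for the 7 across but in {3} for the 13 down — contradiction. So R2C2 = 7.
R2C3 = 24 − 15 = 9 completes the 24 across.
R3C3 = 10 − 9 = 1 completes the 10 down.
R3C1 = 2: the only remaining digit allowed by both the 7 across and the 11 down.
R3C2 = 7 − 3 = 4 completes the 7 across.
R1C1 = 11 − 10 = 1 completes the 11 down.
R1C2 = 3 − 1 = 2 completes the 3 across.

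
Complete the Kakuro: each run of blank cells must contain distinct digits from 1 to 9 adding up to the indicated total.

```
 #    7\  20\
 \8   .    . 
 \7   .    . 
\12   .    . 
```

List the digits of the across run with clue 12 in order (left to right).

7 in 3 cells must be {1,2,4}.
The 12 across and the 7 down share only 4, so R3C1 = 4.
R3C2 = 12 − 4 = 8 completes the 12 across.
Nothing is forced directly, so branch on R1C1, whose candidates are 1 or 2. If R1C1 = 2: then R1C2 would have to be in {6} for the 8 across but in {3,5,7,9} for the 20 down — contradiction. So R1C1 = 1.
R1C2 = 8 − 1 = 7 completes the 8 across.
R2C1 = 7 − 5 = 2 completes the 7 down.
R2C2 = 7 − 2 = 5 completes the 7 across.

4, 8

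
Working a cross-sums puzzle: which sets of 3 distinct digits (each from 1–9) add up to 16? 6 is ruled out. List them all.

3 distinct digits from 1–9 sum between 6 and 24.
Dropping sets that contain 6.

{1,7,8}; {2,5,9}; {3,4,9}; {3,5,8}; {4,5,7}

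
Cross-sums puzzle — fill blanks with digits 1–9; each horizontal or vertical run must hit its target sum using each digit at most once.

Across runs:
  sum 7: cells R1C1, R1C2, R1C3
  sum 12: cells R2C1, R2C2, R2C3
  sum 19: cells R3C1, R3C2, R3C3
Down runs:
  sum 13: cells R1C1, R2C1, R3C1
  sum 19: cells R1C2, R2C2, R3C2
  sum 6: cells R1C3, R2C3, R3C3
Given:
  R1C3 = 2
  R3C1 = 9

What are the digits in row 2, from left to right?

3 8 1

7 in 3 cells must be {1,2,4}; 6 in 3 cells must be {1,2,3}.
R1C1 = 1: the only remaining digit allowed by both the 7 across and the 13 down.
R1C2 = 7 − 3 = 4 completes the 7 across.
R2C1 = 13 − 10 = 3 completes the 13 down.
R2C3 = 1: the only remaining digit allowed by both the 12 across and the 6 down.
R3C3 = 6 − 3 = 3 completes the 6 down.
R2C2 = 12 − 4 = 8 completes the 12 across.
R3C2 = 19 − 12 = 7 completes the 19 across.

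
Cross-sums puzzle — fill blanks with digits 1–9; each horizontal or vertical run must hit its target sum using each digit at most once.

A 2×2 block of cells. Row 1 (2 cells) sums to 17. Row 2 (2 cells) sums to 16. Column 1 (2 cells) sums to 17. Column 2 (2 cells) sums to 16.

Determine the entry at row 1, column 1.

8

17 in 2 cells must be {8,9}; 16 in 2 cells must be {7,9}.
The 17 across and the 16 down share only 9, so (1,2) = 9.
The 16 across and the 17 down share only 9, so (2,1) = 9.
(2,2) = 16 − 9 = 7 completes the 16 across.
(1,1) = 17 − 9 = 8 completes the 17 across.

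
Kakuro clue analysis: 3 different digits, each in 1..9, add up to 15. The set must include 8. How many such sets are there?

3 distinct digits from 1–9 sum between 6 and 24.
Keeping only sets containing 8.
Enumerating: {1,6,8}, {2,5,8}, {3,4,8}.

3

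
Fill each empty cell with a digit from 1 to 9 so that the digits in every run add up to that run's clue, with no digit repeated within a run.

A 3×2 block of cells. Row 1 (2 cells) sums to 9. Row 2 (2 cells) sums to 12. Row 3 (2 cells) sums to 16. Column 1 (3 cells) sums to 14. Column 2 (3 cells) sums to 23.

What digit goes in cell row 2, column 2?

16 in 2 cells must be {7,9}; 23 in 3 cells must be {6,8,9}.
The 16 across and the 23 down share only 9, so (3,2) = 9.
Given what's placed, (2,2) must be 8 to fit the 12 across and 23 down.
(3,1) = 16 − 9 = 7 completes the 16 across.
(1,2) = 23 − 17 = 6 completes the 23 down.
(2,1) = 12 − 8 = 4 completes the 12 across.
(1,1) = 9 − 6 = 3 completes the 9 across.

8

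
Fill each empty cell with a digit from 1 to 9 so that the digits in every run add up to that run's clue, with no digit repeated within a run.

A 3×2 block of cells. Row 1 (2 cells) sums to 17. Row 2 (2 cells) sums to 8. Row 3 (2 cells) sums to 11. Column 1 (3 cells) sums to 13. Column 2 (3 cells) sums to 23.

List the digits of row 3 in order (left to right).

3 8

17 in 2 cells must be {8,9}; 23 in 3 cells must be {6,8,9}.
The 8 across and the 23 down share only 6, so (2,2) = 6.
(2,1) = 8 − 6 = 2 completes the 8 across.
Given what's placed, (1,1) must be 8 to fit the 17 across and 13 down.
(1,2) = 17 − 8 = 9 completes the 17 across.
(3,1) = 13 − 10 = 3 completes the 13 down.
(3,2) = 11 − 3 = 8 completes the 11 across.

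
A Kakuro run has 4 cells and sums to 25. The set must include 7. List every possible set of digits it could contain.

4 distinct digits from 1–9 sum between 10 and 30.
Keeping only sets containing 7.

{1,7,8,9}; {3,6,7,9}; {4,5,7,9}; {4,6,7,8}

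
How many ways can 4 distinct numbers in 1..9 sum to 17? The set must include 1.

6

4 distinct digits from 1–9 sum between 10 and 30.
Keeping only sets containing 1.
Enumerating: {1,2,5,9}, {1,2,6,8}, {1,3,4,9}, {1,3,5,8}, {1,3,6,7}, {1,4,5,7}.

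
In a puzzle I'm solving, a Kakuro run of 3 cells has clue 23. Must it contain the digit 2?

The only way to make 23 from 3 distinct digits is {6,8,9}, which does not contain 2.

No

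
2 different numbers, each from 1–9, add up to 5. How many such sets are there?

2

2 distinct digits from 1–9 sum between 3 and 17.
Enumerating: {1,4}, {2,3}.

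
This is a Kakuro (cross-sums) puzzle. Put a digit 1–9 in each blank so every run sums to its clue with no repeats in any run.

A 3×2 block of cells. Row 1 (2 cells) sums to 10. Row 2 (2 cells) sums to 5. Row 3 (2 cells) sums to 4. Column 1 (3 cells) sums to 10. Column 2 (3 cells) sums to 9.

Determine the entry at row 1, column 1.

6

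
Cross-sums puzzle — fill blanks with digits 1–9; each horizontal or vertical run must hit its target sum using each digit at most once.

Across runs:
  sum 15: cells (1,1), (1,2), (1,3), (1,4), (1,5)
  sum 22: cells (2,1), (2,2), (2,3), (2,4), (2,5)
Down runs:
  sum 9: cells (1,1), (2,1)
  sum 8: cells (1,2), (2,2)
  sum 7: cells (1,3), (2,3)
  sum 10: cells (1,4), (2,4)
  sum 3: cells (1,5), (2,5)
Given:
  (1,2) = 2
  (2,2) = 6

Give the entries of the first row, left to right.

15 in 5 cells must be {1,2,3,4,5}; 3 in 2 cells must be {1,2}.
(1,5) = 1: the only remaining digit allowed by both the 15 across and the 3 down.
(2,5) = 3 − 1 = 2 completes the 3 down.
No cell is forced outright now. (1,4) can only be 3 or 4 (the digits allowed by both its 15 across and its 10 down). If (1,4) = 4: then (2,4) would have to be in {1,3,4,5,7,8,9} for the 22 across but in {6} for the 10 down — contradiction. So (1,4) = 3.
(2,4) = 10 − 3 = 7 completes the 10 down.
No cell is forced outright now. (2,1) can only be 3 or 4 (the digits allowed by both its 22 across and its 9 down). If (2,1) = 3: then (1,1) would have to be in {4,5} for the 15 across but in {6} for the 9 down — contradiction. So (2,1) = 4.
(1,1) = 9 − 4 = 5 completes the 9 down.
(1,3) = 15 − 11 = 4 completes the 15 across.

5 2 4 3 1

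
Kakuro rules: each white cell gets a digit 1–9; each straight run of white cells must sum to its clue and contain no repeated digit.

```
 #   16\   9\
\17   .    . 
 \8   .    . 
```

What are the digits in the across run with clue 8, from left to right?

7 1

17 in 2 cells must be {8,9}; 16 in 2 cells must be {7,9}.
The 17 across and the 16 down share only 9, so R1C1 = 9.
R1C2 = 17 − 9 = 8 completes the 17 across.
R2C1 = 16 − 9 = 7 completes the 16 down.
R2C2 = 8 − 7 = 1 completes the 8 across.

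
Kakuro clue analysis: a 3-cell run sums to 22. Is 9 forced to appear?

Yes

Every partition of 22 into 3 distinct digits includes 9: {5,8,9}, {6,7,9}.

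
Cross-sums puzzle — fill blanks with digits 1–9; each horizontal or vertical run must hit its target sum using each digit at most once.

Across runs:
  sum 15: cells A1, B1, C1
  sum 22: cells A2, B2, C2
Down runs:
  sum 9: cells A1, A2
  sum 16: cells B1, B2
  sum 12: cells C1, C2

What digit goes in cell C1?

5

16 in 2 cells must be {7,9}.
Nothing is forced directly, so branch on B1, whose candidates are 7 or 9. If B1 = 9: that forces B2 = 7, C2 = 9, after which C1 would have to be in {1,2,4,5} for the 15 across but in {3} for the 12 down — contradiction. So B1 = 7.
B2 = 16 − 7 = 9 completes the 16 down.
Nothing is forced directly, so branch on C1, whose candidates are 3 or 5. If C1 = 3: that forces A1 = 5, after which A2 would have to be in {5,6,7,8} for the 22 across but in {4} for the 9 down — contradiction. So C1 = 5.
A1 = 15 − 12 = 3 completes the 15 across.
A2 = 9 − 3 = 6 completes the 9 down.
C2 = 22 − 15 = 7 completes the 22 across.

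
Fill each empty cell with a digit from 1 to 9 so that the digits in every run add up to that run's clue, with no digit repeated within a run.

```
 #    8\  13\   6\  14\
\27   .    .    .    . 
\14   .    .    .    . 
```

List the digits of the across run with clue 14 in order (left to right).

Nothing is forced directly, so branch on R1C3, whose candidates are 4 or 5. If R1C3 = 4: that forces R1C1 = 6, R2C1 = 2, after which R2C3 would have to be in {1,3,4,5,6,7,8} for the 14 across but in {2} for the 6 down — contradiction. So R1C3 = 5.
R2C3 = 6 − 5 = 1 completes the 6 down.
Nothing is forced directly, so branch on R1C1, whose candidates are 6 or 7. If R1C1 = 7: then R2C1 would have to be in {2,3,4,5,6,7,8} for the 14 across but in {1} for the 8 down — contradiction. So R1C1 = 6.
R1C4 = 9: the only remaining digit allowed by both the 27 across and the 14 down.
R2C1 = 8 − 6 = 2 completes the 8 down.
R2C4 = 14 − 9 = 5 completes the 14 down.
R1C2 = 27 − 20 = 7 completes the 27 across.
R2C2 = 14 − 8 = 6 completes the 14 across.

2 6 1 5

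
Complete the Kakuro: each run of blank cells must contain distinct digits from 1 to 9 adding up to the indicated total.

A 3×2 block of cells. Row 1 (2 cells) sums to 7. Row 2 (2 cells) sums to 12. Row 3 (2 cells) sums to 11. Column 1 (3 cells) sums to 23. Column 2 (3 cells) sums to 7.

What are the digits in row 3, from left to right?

9 2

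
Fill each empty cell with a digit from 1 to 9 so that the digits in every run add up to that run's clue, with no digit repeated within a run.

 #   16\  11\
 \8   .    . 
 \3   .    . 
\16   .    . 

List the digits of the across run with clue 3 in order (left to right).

3 in 2 cells must be {1,2}; 16 in 2 cells must be {7,9}.
The 16 across and the 11 down share only 7, so R3C2 = 7.
Given what's placed, R2C2 must be 1 to fit the 3 across and 11 down.
R3C1 = 16 − 7 = 9 completes the 16 across.
R1C2 = 11 − 8 = 3 completes the 11 down.
R2C1 = 3 − 1 = 2 completes the 3 across.
R1C1 = 8 − 3 = 5 completes the 8 across.

2, 1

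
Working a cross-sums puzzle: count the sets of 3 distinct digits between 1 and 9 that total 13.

3 distinct digits from 1–9 sum between 6 and 24.

7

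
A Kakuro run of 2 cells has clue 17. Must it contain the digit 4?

The only way to make 17 from 2 distinct digits is {8,9}, which does not contain 4.

No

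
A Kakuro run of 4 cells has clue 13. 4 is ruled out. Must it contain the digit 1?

The only way to make 13 from 4 distinct digits under that restriction is {1,2,3,7}, which contains 1.

Yes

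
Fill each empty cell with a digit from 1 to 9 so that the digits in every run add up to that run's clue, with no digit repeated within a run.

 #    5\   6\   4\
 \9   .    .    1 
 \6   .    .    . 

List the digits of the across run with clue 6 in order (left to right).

2 1 3

6 in 3 cells must be {1,2,3}; 4 in 2 cells must be {1,3}.
R2C3 = 4 − 1 = 3 completes the 4 down.
Nothing is forced directly, so branch on R1C1, whose candidates are 2 or 3. If R1C1 = 2: then R1C2 would have to be in {6} for the 9 across but in {1,2,4,5} for the 6 down — contradiction. So R1C1 = 3.
R1C2 = 9 − 4 = 5 completes the 9 across.
R2C1 = 5 − 3 = 2 completes the 5 down.
R2C2 = 6 − 5 = 1 completes the 6 across.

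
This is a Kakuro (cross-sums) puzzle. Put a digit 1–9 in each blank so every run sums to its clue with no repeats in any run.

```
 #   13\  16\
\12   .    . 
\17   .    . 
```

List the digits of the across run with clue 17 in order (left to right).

17 in 2 cells must be {8,9}; 16 in 2 cells must be {7,9}.
The 17 across and the 16 down share only 9, so R2C2 = 9.
R1C2 = 16 − 9 = 7 completes the 16 down.
R2C1 = 17 − 9 = 8 completes the 17 across.
R1C1 = 12 − 7 = 5 completes the 12 across.

8, 9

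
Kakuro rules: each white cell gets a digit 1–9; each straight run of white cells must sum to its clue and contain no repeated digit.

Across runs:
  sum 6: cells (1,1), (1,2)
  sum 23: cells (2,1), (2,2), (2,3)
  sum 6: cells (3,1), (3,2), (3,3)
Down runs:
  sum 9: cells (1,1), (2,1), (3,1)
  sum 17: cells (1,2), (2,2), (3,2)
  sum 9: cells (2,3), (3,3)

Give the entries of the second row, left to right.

23 in 3 cells must be {6,8,9}; 6 in 3 cells must be {1,2,3}.
Only 6 fits (2,1) under both its across sum 23 and down sum 9.
Given what's placed, (2,3) must be 8 to fit the 23 across and 9 down.
(3,3) = 9 − 8 = 1 completes the 9 down.
(2,2) = 23 − 14 = 9 completes the 23 across.

6 9 8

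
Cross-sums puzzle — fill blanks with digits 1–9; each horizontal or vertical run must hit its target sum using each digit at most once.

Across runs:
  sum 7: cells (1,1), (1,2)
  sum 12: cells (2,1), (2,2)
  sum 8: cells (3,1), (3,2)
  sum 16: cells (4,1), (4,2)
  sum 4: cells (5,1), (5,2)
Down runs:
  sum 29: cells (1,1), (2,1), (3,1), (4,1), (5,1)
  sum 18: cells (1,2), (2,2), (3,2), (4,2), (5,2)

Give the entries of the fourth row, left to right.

9, 7

16 in 2 cells must be {7,9}; 4 in 2 cells must be {1,3}.
Only 7 fits (4,2) under both its across sum 16 and down sum 18.
(4,1) = 16 − 7 = 9 completes the 16 across.
Nothing is forced directly, so branch on (2,2), whose candidates are 3 or 5. If (2,2) = 3: then (2,1) would have to be in {9} for the 12 across but in {1,2,3,4,5,6,7,8} for the 29 down — contradiction. So (2,2) = 5.
(2,1) = 12 − 5 = 7 completes the 12 across.
No cell is forced outright now. (5,1) can only be 1 or 3 (the digits allowed by both its 4 across and its 29 down). If (5,1) = 1: that forces (1,1) = 4, (1,2) = 3, after which (3,1) would have to be in {1,2,3,5,6,7} for the 8 across but in {8} for the 29 down — contradiction. So (5,1) = 3.
(5,2) = 4 − 3 = 1 completes the 4 across.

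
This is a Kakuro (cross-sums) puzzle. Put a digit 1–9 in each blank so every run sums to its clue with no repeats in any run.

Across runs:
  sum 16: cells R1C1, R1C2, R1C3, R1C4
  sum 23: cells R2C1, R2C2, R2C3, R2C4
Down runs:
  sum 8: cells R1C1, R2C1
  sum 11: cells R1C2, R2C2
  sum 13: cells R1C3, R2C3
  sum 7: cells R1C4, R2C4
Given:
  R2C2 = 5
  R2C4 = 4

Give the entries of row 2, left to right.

R1C2 = 11 − 5 = 6 completes the 11 down.
R1C4 = 7 − 4 = 3 completes the 7 down.
Given what's placed, R2C1 must be 6 to fit the 23 across and 8 down.
R2C3 = 23 − 15 = 8 completes the 23 across.
R1C1 = 8 − 6 = 2 completes the 8 down.
R1C3 = 16 − 11 = 5 completes the 16 across.

6 5 8 4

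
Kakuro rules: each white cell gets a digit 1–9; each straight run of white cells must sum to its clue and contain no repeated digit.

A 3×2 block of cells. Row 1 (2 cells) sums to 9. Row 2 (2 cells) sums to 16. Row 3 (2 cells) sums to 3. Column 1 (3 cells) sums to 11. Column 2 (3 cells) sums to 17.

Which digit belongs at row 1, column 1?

3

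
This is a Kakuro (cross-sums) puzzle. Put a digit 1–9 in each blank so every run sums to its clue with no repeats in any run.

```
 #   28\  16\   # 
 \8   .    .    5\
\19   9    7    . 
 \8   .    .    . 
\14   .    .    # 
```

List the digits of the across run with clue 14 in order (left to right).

R2C3 = 19 − 16 = 3 completes the 19 across.
R3C3 = 5 − 3 = 2 completes the 5 down.
Given what's placed, R3C1 must be 5 to fit the 8 across and 28 down.
R3C2 = 8 − 7 = 1 completes the 8 across.
Given what's placed, R1C1 must be 6 to fit the 8 across and 28 down.
R1C2 = 8 − 6 = 2 completes the 8 across.
R4C1 = 28 − 20 = 8 completes the 28 down.
R4C2 = 14 − 8 = 6 completes the 14 across.

8, 6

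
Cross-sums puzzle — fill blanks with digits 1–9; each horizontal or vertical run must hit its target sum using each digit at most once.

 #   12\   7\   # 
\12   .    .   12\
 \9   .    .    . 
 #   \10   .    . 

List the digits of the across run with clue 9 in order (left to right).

7 in 3 cells must be {1,2,4}.
The 12 across and the 7 down share only 4, so R1C2 = 4.
R1C1 = 12 − 4 = 8 completes the 12 across.
R2C1 = 12 − 8 = 4 completes the 12 down.
R2C2 = 2: the only remaining digit allowed by both the 9 across and the 7 down.
R2C3 = 9 − 6 = 3 completes the 9 across.
R3C2 = 7 − 6 = 1 completes the 7 down.
R3C3 = 10 − 1 = 9 completes the 10 across.

4, 2, 3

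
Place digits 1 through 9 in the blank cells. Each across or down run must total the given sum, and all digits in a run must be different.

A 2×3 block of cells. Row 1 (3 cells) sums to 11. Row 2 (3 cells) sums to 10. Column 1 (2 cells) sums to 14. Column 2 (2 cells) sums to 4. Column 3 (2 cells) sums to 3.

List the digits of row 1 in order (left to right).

8, 1, 2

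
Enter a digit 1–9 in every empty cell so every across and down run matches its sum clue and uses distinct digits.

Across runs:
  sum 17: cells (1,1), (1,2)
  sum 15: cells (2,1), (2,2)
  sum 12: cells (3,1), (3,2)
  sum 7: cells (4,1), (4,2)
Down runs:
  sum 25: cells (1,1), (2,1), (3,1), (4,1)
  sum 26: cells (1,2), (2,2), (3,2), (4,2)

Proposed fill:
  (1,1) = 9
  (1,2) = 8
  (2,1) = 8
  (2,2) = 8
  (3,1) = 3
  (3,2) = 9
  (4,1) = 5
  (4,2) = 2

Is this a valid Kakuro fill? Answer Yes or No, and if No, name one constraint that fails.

No — the across run (2,1)–(2,2) sums to 16, not 15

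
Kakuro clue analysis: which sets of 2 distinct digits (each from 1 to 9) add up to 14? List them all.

{5,9}; {6,8}

2 distinct digits from 1–9 sum between 3 and 17.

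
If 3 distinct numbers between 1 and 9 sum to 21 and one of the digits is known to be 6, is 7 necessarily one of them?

Yes

The only way to make 21 from 3 distinct digits under that restriction is {6,7,8}, which contains 7.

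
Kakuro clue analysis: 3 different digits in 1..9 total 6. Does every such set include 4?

The only way to make 6 from 3 distinct digits is {1,2,3}, which does not contain 4.

No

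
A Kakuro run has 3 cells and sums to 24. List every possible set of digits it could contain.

3 distinct digits from 1–9 sum between 6 and 24.
Only one set works: {7,8,9}.

{7,8,9}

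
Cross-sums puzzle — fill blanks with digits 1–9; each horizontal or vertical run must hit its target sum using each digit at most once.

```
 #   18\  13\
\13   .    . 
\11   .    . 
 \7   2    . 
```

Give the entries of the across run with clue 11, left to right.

9, 2

R3C2 = 7 − 2 = 5 completes the 7 across.
Nothing is forced directly, so branch on R1C1, whose candidates are 7 or 9. If R1C1 = 9: then R1C2 would have to be in {4} for the 13 across but in {1,2,6,7} for the 13 down — contradiction. So R1C1 = 7.
R1C2 = 13 − 7 = 6 completes the 13 across.
R2C1 = 18 − 9 = 9 completes the 18 down.
R2C2 = 11 − 9 = 2 completes the 11 across.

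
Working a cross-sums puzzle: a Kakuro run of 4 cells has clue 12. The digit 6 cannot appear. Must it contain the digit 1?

Yes

The only way to make 12 from 4 distinct digits under that restriction is {1,2,4,5}, which contains 1.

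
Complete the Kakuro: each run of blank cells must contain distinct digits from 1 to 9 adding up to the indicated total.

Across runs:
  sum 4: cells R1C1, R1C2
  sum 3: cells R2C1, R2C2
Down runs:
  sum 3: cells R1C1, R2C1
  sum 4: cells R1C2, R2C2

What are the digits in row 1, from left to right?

1, 3

4 in 2 cells must be {1,3}; 3 in 2 cells must be {1,2}.
The 4 across and the 3 down share only 1, so R1C1 = 1.
R1C2 = 4 − 1 = 3 completes the 4 across.
R2C1 = 3 − 1 = 2 completes the 3 down.
R2C2 = 3 − 2 = 1 completes the 3 across.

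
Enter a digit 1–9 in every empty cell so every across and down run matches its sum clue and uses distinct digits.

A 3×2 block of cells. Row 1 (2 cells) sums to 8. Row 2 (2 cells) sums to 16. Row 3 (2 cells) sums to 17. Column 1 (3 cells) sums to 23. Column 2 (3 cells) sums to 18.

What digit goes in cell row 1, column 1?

6

16 in 2 cells must be {7,9}; 17 in 2 cells must be {8,9}; 23 in 3 cells must be {6,8,9}.
The 8 across and the 23 down share only 6, so (1,1) = 6.
(1,2) = 8 − 6 = 2 completes the 8 across.
Given what's placed, (2,1) must be 9 to fit the 16 across and 23 down.
(2,2) = 16 − 9 = 7 completes the 16 across.
(3,1) = 23 − 15 = 8 completes the 23 down.
(3,2) = 17 − 8 = 9 completes the 17 across.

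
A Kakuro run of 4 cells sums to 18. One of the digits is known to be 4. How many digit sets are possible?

4 distinct digits from 1–9 sum between 10 and 30.
Keeping only sets containing 4.
Enumerating: {1,4,5,8}, {1,4,6,7}, {2,3,4,9}, {2,4,5,7}, {3,4,5,6}.

5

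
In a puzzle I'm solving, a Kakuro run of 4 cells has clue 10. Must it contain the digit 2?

Yes

The only way to make 10 from 4 distinct digits is {1,2,3,4}, which contains 2.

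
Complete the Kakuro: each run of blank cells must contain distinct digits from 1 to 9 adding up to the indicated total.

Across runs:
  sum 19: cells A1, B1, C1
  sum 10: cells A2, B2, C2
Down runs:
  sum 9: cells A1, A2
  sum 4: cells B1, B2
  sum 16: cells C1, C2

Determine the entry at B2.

1

4 in 2 cells must be {1,3}; 16 in 2 cells must be {7,9}.
The 19 across and the 4 down share only 3, so B1 = 3.
B2 = 4 − 3 = 1 completes the 4 down.
Given what's placed, C2 must be 7 to fit the 10 across and 16 down.
A1 = 7: the only remaining digit allowed by both the 19 across and the 9 down.
C1 = 19 − 10 = 9 completes the 19 across.
A2 = 10 − 8 = 2 completes the 10 across.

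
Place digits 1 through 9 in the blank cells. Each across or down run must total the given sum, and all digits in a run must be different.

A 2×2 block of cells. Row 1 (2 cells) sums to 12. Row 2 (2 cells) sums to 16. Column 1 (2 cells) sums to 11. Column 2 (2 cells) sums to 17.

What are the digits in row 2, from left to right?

7 9

16 in 2 cells must be {7,9}; 17 in 2 cells must be {8,9}.
The 16 across and the 17 down share only 9, so (2,2) = 9.
(1,2) = 17 − 9 = 8 completes the 17 down.
(2,1) = 16 − 9 = 7 completes the 16 across.
(1,1) = 12 − 8 = 4 completes the 12 across.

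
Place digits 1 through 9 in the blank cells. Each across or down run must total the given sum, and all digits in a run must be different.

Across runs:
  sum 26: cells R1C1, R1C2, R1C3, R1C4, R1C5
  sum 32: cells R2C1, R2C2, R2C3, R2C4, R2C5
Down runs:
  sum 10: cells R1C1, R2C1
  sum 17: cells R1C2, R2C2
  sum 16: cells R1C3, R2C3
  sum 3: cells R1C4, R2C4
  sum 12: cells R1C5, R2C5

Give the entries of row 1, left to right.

17 in 2 cells must be {8,9}; 16 in 2 cells must be {7,9}; 3 in 2 cells must be {1,2}.
Only 2 fits R2C4 under both its across sum 32 and down sum 3.
R1C4 = 3 − 2 = 1 completes the 3 down.
Nothing is forced directly, so branch on R1C2, whose candidates are 8 or 9. If R1C2 = 8: that forces R2C2 = 9, R2C3 = 7, R2C5 = 8, R1C3 = 9, after which R1C5 would have to be in {2,3,5,6} for the 26 across but in {4} for the 12 down — contradiction. So R1C2 = 9.
R1C3 = 7: the only remaining digit allowed by both the 26 across and the 16 down.
R2C2 = 17 − 9 = 8 completes the 17 down.
R2C3 = 16 − 7 = 9 completes the 16 down.
Given what's placed, R2C5 must be 7 to fit the 32 across and 12 down.
R1C5 = 12 − 7 = 5 completes the 12 down.
R2C1 = 32 − 26 = 6 completes the 32 across.
R1C1 = 26 − 22 = 4 completes the 26 across.

4 9 7 1 5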